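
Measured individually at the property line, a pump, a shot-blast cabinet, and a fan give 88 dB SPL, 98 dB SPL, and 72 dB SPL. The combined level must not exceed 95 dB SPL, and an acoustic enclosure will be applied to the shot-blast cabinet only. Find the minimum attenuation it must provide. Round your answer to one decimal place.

Everything except the shot-blast cabinet sums to 10^(88/10) + 10^(72/10) = 6.468e+08 in linear terms, 88.11 dB SPL.
To meet 95 dB SPL overall, the treated shot-blast cabinet may contribute at most 10^(95/10) − 6.468e+08 = 2.515e+09, i.e. 94.01 dB SPL.
Required insertion loss = 98 − 94.01 = 3.99 dB.

4.0 dB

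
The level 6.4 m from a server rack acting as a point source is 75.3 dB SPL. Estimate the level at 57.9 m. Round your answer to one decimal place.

56.2 dB SPL

Point-source attenuation: ΔL = 20·log₁₀(r₂/r₁) = 20·log₁₀(57.9/6.4) = 19.130 dB.
L₂ = 75.3 − 20·log₁₀(57.9/6.4) = 75.3 − 19.130 = 56.17 dB SPL.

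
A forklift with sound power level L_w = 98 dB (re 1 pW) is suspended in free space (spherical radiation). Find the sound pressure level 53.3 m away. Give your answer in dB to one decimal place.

52.5 dB

L_p = L_w − 10·log₁₀(4π·r²) with r = 53.3 m.
4π·r² = 3.57e+04 m², 10·log₁₀ of that is 45.527 dB.
L_p = 98 − 45.527 = 52.47 dB.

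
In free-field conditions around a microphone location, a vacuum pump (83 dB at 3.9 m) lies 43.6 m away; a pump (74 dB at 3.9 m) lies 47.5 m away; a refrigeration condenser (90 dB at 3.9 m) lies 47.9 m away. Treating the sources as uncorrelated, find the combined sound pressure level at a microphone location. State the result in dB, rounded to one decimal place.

Propagate each source to the receiver with L = L_ref − 20·log₁₀(r/r_ref), then add intensities.
vacuum pump: 83 − 20·log₁₀(43.6/3.9) = 83 − 20.97 = 62.03 dB.
pump: 74 − 20·log₁₀(47.5/3.9) = 74 − 21.71 = 52.29 dB.
refrigeration condenser: 90 − 20·log₁₀(47.9/3.9) = 90 − 21.79 = 68.21 dB.
Σ 10^(L/10) = 8.395e+06 → L_total = 10·log₁₀(8.395e+06) = 69.24 dB.

69.2 dB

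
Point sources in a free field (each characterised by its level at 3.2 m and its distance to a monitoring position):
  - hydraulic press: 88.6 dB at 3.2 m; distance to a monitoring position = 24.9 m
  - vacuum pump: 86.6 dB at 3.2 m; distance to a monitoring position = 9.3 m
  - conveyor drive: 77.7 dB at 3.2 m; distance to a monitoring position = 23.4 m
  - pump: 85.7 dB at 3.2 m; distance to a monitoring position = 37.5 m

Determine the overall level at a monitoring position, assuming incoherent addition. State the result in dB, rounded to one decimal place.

Apply inverse-square spreading to bring every level to the receiver, then sum 10^(L/10).
hydraulic press: 88.6 − 20·log₁₀(24.9/3.2) = 88.6 − 17.82 = 70.78 dB.
vacuum pump: 86.6 − 20·log₁₀(9.3/3.2) = 86.6 − 9.27 = 77.33 dB.
conveyor drive: 77.7 − 20·log₁₀(23.4/3.2) = 77.7 − 17.28 = 60.42 dB.
pump: 85.7 − 20·log₁₀(37.5/3.2) = 85.7 − 21.38 = 64.32 dB.
Σ 10^(L/10) = 6.989e+07 → L_total = 10·log₁₀(6.989e+07) = 78.44 dB.

78.4 dB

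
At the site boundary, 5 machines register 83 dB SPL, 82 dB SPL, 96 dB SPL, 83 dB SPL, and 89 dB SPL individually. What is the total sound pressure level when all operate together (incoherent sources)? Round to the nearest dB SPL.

97 dB SPL

For uncorrelated sources the intensities add, so convert each level to linear form, sum, and take 10·log₁₀ of the total.
Σ 10^(L/10) = 10^(83/10) + 10^(82/10) + 10^(96/10) + 10^(83/10) + 10^(89/10) = 5.333e+09.
L_total = 10·log₁₀(5.333e+09) = 97.27 dB SPL.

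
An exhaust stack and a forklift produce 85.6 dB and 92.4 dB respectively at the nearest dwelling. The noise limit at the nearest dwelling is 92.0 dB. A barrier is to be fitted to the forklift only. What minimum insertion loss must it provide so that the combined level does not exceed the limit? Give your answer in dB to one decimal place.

Everything except the forklift sums to 10^(85.6/10) = 3.631e+08 in linear terms, 85.60 dB.
The limit corresponds to 10^(92.0/10) = 1.585e+09; subtracting the fixed part leaves 1.222e+09 for the forklift, i.e. 90.87 dB.
Required insertion loss = 92.4 − 90.87 = 1.53 dB.

1.5 dB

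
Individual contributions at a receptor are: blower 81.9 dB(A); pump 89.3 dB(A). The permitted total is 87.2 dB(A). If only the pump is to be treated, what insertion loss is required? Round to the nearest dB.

Everything except the pump sums to 10^(81.9/10) = 1.549e+08 in linear terms, 81.90 dB(A).
The limit corresponds to 10^(87.2/10) = 5.248e+08; subtracting the fixed part leaves 3.699e+08 for the pump, i.e. 85.68 dB(A).
So the pump must be reduced from 89.3 to 85.68 dB(A): IL = 3.62 dB.

4 dB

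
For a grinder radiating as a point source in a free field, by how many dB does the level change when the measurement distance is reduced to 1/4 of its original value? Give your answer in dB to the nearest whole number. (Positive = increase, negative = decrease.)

+12 dB

A point source loses 6 dB per doubling of distance; generally ΔL = −20·log₁₀(r₂/r₁).
ΔL = −20·log₁₀(0.25) = +12.04 dB.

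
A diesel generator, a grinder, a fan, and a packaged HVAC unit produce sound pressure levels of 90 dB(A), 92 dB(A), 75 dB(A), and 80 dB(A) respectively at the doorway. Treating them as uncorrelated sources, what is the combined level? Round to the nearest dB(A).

94 dB(A)

For uncorrelated sources the intensities add, so convert each level to linear form, sum, and take 10·log₁₀ of the total.
Σ 10^(L/10) = 10^(90/10) + 10^(92/10) + 10^(75/10) + 10^(80/10) = 2.717e+09.
L_total = 10·log₁₀(2.717e+09) = 94.34 dB(A).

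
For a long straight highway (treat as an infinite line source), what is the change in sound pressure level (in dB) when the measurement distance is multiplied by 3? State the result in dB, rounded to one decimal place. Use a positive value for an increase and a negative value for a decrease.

With cylindrical spreading the level changes by −10·log₁₀(r₂/r₁).
ΔL = −10·log₁₀(3) = -4.77 dB.

-4.8 dB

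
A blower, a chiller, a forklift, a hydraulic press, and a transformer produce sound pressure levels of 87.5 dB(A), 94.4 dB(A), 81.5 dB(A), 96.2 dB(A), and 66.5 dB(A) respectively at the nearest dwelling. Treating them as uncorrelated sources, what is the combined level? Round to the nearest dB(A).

Incoherent sources combine by intensity addition: L_total = 10·log₁₀(Σ 10^(L_i/10)).
Σ 10^(L/10) = 10^(87.5/10) + 10^(94.4/10) + 10^(81.5/10) + 10^(96.2/10) + 10^(66.5/10) = 7.631e+09.
L_total = 10·log₁₀(7.631e+09) = 98.83 dB(A).

99 dB(A)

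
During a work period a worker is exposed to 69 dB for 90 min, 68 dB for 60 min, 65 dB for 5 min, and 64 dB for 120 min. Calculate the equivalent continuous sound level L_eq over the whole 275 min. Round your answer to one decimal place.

Weight each interval's intensity by its duration and average over T = 275 min:
Σ tᵢ·10^(Lᵢ/10) = 90·10^(69/10) + 60·10^(68/10) + 5·10^(65/10) + 120·10^(64/10) = 1.411e+09.
L_eq = 10·log₁₀(1.411e+09/275) = 67.10 dB.

67.1 dB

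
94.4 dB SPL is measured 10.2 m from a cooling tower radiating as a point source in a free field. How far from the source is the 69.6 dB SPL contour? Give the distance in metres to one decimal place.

Point-source spreading drops the level by 20·log₁₀(r₂/r₁); inverting, r₂/r₁ = 10^(ΔL/20).
r₂ = 10.2·10^((94.4−69.6)/20) = 10.2·10^(24.8/20) = 177.26 m.

177.3 m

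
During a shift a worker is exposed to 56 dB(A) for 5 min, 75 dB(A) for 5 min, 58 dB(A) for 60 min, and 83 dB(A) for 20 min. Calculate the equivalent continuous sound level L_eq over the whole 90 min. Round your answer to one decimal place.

Weight each interval's intensity by its duration and average over T = 90 min:
Σ tᵢ·10^(Lᵢ/10) = 5·10^(56/10) + 5·10^(75/10) + 60·10^(58/10) + 20·10^(83/10) = 4.188e+09.
L_eq = 10·log₁₀(4.188e+09/90) = 76.68 dB(A).

76.7 dB(A)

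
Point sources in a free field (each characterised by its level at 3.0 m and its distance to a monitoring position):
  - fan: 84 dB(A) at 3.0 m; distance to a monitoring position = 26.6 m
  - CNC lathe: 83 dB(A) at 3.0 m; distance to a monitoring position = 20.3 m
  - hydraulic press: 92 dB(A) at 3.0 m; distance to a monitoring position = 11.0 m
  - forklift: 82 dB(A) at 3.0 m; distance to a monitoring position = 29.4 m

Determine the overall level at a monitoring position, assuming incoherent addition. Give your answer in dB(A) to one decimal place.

81.0 dB(A)

First find each source's level at the receiver (point-source: −20·log₁₀(r/r_ref)), then combine on an intensity basis.
fan: 84 − 20·log₁₀(26.6/3.0) = 84 − 18.96 = 65.04 dB(A).
CNC lathe: 83 − 20·log₁₀(20.3/3.0) = 83 − 16.61 = 66.39 dB(A).
hydraulic press: 92 − 20·log₁₀(11.0/3.0) = 92 − 11.29 = 80.71 dB(A).
forklift: 82 − 20·log₁₀(29.4/3.0) = 82 − 19.82 = 62.18 dB(A).
Σ 10^(L/10) = 1.271e+08 → L_total = 10·log₁₀(1.271e+08) = 81.04 dB(A).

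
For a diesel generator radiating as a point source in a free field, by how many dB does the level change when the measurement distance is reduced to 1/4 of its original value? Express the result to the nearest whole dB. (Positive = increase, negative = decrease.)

+12 dB

With spherical spreading the level changes by −20·log₁₀(r₂/r₁).
ΔL = −20·log₁₀(0.25) = +12.04 dB.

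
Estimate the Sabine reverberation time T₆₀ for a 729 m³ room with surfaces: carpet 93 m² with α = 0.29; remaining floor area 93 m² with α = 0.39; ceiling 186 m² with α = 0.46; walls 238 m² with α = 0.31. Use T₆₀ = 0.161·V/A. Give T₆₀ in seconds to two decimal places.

A = Σ Sᵢαᵢ = 93·0.29 + 93·0.39 + 186·0.46 + 238·0.31 = 222.58 m².
T₆₀ = 0.161·V/A = 0.161·729/222.58 = 0.527 s.

0.53 s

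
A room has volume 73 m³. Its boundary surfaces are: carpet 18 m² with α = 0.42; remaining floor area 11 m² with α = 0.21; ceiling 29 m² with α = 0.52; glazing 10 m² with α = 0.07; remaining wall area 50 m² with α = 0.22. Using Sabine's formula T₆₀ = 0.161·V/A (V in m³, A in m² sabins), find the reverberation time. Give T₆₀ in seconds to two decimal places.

0.32 s

Total absorption A = 18·0.42 + 11·0.21 + 29·0.52 + 10·0.07 + 50·0.22 = 36.65 m² sabins.
T₆₀ = 0.161 × 73 / 36.65 = 0.321 s.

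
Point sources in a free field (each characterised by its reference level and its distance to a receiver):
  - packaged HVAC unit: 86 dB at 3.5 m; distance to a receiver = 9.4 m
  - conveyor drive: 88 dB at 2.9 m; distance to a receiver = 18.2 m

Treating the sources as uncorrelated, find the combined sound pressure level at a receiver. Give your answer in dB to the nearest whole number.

79 dB

Apply inverse-square spreading to bring every level to the receiver, then sum 10^(L/10).
packaged HVAC unit: 86 − 20·log₁₀(9.4/3.5) = 86 − 8.58 = 77.42 dB.
conveyor drive: 88 − 20·log₁₀(18.2/2.9) = 88 − 15.95 = 72.05 dB.
Σ 10^(L/10) = 7.121e+07 → L_total = 10·log₁₀(7.121e+07) = 78.53 dB.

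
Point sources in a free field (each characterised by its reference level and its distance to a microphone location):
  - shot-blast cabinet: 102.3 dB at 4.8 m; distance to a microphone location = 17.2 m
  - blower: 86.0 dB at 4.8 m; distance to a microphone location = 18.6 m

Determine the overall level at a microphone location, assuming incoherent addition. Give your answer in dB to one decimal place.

Apply inverse-square spreading to bring every level to the receiver, then sum 10^(L/10).
shot-blast cabinet: 102.3 − 20·log₁₀(17.2/4.8) = 102.3 − 11.09 = 91.21 dB.
blower: 86.0 − 20·log₁₀(18.6/4.8) = 86.0 − 11.77 = 74.23 dB.
Σ 10^(L/10) = 1.349e+09 → L_total = 10·log₁₀(1.349e+09) = 91.30 dB.

91.3 dB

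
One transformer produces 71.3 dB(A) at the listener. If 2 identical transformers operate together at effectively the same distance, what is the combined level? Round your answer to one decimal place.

L_total = L₁ + 10·log₁₀ N for N identical incoherent sources.
L_total = 71.3 + 10·log₁₀(2) = 71.3 + 3.010 = 74.31 dB(A).

74.3 dB(A)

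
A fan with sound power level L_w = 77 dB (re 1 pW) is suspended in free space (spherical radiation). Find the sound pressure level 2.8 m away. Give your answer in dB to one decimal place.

Free-field spherical radiation: L_p = L_w − 10·log₁₀(4π·r²), r = 2.8 m.
4π·r² = 98.52 m², 10·log₁₀ of that is 19.935 dB.
L_p = 77 − 19.935 = 57.06 dB.

57.1 dB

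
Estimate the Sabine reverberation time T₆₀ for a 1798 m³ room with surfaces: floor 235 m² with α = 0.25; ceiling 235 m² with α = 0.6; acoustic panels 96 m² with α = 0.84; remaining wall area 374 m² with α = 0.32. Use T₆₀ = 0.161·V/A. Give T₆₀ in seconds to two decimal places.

0.72 s

Total absorption A = 235·0.25 + 235·0.6 + 96·0.84 + 374·0.32 = 400.07 m² sabins.
T₆₀ = 0.161 × 1798 / 400.07 = 0.724 s.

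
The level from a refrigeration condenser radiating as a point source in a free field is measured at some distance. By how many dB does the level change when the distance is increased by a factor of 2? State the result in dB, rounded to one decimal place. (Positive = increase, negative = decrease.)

A point source loses 6 dB per doubling of distance; generally ΔL = −20·log₁₀(r₂/r₁).
ΔL = −20·log₁₀(2) = -6.02 dB.

-6.0 dB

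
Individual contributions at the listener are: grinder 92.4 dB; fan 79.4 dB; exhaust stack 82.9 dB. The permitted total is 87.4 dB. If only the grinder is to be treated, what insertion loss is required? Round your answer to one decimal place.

8.1 dB

The untreated sources together contribute 10^(79.4/10) + 10^(82.9/10) = 2.821e+08, i.e. 84.50 dB.
To meet 87.4 dB overall, the treated grinder may contribute at most 10^(87.4/10) − 2.821e+08 = 2.675e+08, i.e. 84.27 dB.
Required insertion loss = 92.4 − 84.27 = 8.13 dB.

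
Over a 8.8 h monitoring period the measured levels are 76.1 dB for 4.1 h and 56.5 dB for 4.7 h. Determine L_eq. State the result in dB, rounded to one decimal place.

72.8 dB

The energy average is taken in the linear domain: L_eq = 10·log₁₀[(Σ tᵢ·10^(Lᵢ/10))/T], T = 8.8 h.
Σ tᵢ·10^(Lᵢ/10) = 4.1·10^(76.1/10) + 4.7·10^(56.5/10) = 1.691e+08.
L_eq = 10·log₁₀(1.691e+08/8.8) = 72.84 dB.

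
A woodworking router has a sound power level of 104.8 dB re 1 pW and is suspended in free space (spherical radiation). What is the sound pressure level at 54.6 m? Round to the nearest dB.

The power spreads over a sphere of area 4π·r², so L_p = L_w − 10·log₁₀(4π·r²).
4π·r² = 3.746e+04 m², 10·log₁₀ of that is 45.736 dB.
L_p = 104.8 − 45.736 = 59.06 dB.

59 dB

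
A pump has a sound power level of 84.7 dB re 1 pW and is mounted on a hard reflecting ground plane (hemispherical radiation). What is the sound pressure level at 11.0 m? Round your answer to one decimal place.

Free-field hemispherical radiation: L_p = L_w − 10·log₁₀(2π·r²), r = 11.0 m.
2π·r² = 760.3 m², 10·log₁₀ of that is 28.810 dB.
L_p = 84.7 − 28.810 = 55.89 dB.

55.9 dB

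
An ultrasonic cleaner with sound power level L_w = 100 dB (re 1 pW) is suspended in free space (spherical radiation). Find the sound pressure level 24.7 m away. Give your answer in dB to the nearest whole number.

61 dB

Free-field spherical radiation: L_p = L_w − 10·log₁₀(4π·r²), r = 24.7 m.
4π·r² = 7667 m², 10·log₁₀ of that is 38.846 dB.
L_p = 100 − 38.846 = 61.15 dB.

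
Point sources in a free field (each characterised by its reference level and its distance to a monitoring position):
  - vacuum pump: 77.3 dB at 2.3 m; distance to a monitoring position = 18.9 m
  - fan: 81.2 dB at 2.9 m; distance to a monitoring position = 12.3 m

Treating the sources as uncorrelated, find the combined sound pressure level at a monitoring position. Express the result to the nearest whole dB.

Apply inverse-square spreading to bring every level to the receiver, then sum 10^(L/10).
vacuum pump: 77.3 − 20·log₁₀(18.9/2.3) = 77.3 − 18.29 = 59.01 dB.
fan: 81.2 − 20·log₁₀(12.3/2.9) = 81.2 − 12.55 = 68.65 dB.
Σ 10^(L/10) = 8.123e+06 → L_total = 10·log₁₀(8.123e+06) = 69.10 dB.

69 dB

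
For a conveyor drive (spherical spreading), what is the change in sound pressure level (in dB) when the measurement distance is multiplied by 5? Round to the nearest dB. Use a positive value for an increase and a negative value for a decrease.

-14 dB

Point-source spreading: ΔL = −20·log₁₀(r₂/r₁).
ΔL = −20·log₁₀(5) = -13.98 dB.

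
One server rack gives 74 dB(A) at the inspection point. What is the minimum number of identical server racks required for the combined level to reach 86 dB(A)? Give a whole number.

N identical sources give L₁ + 10·log₁₀ N, so require 10·log₁₀ N ≥ 86 − 74 = 12.0 dB.
N ≥ 10^(12.0/10) = 15.849, so N = 16.

16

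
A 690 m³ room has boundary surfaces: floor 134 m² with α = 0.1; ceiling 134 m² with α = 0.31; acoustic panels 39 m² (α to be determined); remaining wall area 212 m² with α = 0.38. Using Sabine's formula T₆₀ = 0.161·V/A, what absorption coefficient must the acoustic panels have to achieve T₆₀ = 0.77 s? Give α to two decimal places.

0.22

Required total absorption A = 0.161·690/0.77 = 144.27 m².
Absorption from the other surfaces = 134·0.1 + 134·0.31 + 212·0.38 = 135.50 m², so the acoustic panels must supply 8.77 m² over 39 m².
α = 8.77/39 = 0.225.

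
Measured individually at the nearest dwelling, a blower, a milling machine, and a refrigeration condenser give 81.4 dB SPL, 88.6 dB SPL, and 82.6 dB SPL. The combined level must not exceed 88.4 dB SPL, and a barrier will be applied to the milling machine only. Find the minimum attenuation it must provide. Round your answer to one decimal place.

2.9 dB

Fixed contribution from the other sources: Σ 10^(L/10) = 10^(81.4/10) + 10^(82.6/10) = 3.200e+08 (85.05 dB SPL).
The limit corresponds to 10^(88.4/10) = 6.918e+08; subtracting the fixed part leaves 3.718e+08 for the milling machine, i.e. 85.70 dB SPL.
So the milling machine must be reduced from 88.6 to 85.70 dB SPL: IL = 2.90 dB.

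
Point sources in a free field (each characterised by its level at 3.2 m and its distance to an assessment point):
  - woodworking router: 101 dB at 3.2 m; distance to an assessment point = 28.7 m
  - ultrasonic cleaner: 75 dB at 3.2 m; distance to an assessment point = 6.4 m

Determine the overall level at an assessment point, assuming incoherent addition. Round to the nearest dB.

Propagate each source to the receiver with L = L_ref − 20·log₁₀(r/r_ref), then add intensities.
woodworking router: 101 − 20·log₁₀(28.7/3.2) = 101 − 19.05 = 81.95 dB.
ultrasonic cleaner: 75 − 20·log₁₀(6.4/3.2) = 75 − 6.02 = 68.98 dB.
Σ 10^(L/10) = 1.644e+08 → L_total = 10·log₁₀(1.644e+08) = 82.16 dB.

82 dB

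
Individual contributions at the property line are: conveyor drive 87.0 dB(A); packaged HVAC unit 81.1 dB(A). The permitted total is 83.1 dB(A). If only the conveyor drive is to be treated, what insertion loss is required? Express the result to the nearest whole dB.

8 dB

Fixed contribution from the other source: Σ 10^(L/10) = 10^(81.1/10) = 1.288e+08 (81.10 dB(A)).
To meet 83.1 dB(A) overall, the treated conveyor drive may contribute at most 10^(83.1/10) − 1.288e+08 = 7.535e+07, i.e. 78.77 dB(A).
Required insertion loss = 87.0 − 78.77 = 8.23 dB.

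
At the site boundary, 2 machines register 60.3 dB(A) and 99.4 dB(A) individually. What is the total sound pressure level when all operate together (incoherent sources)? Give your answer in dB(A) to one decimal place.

Incoherent sources combine by intensity addition: L_total = 10·log₁₀(Σ 10^(L_i/10)).
Σ 10^(L/10) = 10^(60.3/10) + 10^(99.4/10) = 8.711e+09.
L_total = 10·log₁₀(8.711e+09) = 99.40 dB(A).

99.4 dB(A)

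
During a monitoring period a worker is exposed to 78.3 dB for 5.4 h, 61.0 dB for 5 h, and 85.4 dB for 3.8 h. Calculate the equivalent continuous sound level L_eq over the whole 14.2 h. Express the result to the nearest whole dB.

Weight each interval's intensity by its duration and average over T = 14.2 h:
Σ tᵢ·10^(Lᵢ/10) = 5.4·10^(78.3/10) + 5·10^(61.0/10) + 3.8·10^(85.4/10) = 1.689e+09.
L_eq = 10·log₁₀(1.689e+09/14.2) = 80.75 dB.

81 dB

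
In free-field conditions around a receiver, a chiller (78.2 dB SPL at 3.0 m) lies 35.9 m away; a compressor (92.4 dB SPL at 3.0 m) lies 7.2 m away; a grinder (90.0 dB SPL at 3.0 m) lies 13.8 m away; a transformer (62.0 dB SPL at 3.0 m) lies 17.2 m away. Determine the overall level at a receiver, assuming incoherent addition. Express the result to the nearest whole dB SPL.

Propagate each source to the receiver with L = L_ref − 20·log₁₀(r/r_ref), then add intensities.
chiller: 78.2 − 20·log₁₀(35.9/3.0) = 78.2 − 21.56 = 56.64 dB SPL.
compressor: 92.4 − 20·log₁₀(7.2/3.0) = 92.4 − 7.60 = 84.80 dB SPL.
grinder: 90.0 − 20·log₁₀(13.8/3.0) = 90.0 − 13.26 = 76.74 dB SPL.
transformer: 62.0 − 20·log₁₀(17.2/3.0) = 62.0 − 15.17 = 46.83 dB SPL.
Σ 10^(L/10) = 3.495e+08 → L_total = 10·log₁₀(3.495e+08) = 85.43 dB SPL.

85 dB SPL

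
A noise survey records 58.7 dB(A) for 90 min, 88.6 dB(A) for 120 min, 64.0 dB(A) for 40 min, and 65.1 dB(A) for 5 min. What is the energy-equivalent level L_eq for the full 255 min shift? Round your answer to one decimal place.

85.3 dB(A)

The energy average is taken in the linear domain: L_eq = 10·log₁₀[(Σ tᵢ·10^(Lᵢ/10))/T], T = 255 min.
Σ tᵢ·10^(Lᵢ/10) = 90·10^(58.7/10) + 120·10^(88.6/10) + 40·10^(64.0/10) + 5·10^(65.1/10) = 8.712e+10.
L_eq = 10·log₁₀(8.712e+10/255) = 85.34 dB(A).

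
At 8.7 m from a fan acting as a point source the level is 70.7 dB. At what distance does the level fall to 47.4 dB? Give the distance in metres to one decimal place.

127.2 m

The 23.3 dB drop corresponds to a distance ratio of 10^(23.3/20) for a point source.
r₂ = 8.7·10^((70.7−47.4)/20) = 8.7·10^(23.3/20) = 127.21 m.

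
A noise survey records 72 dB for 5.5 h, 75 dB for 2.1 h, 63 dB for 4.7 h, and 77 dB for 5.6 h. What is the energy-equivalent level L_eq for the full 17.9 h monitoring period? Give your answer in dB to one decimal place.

73.9 dB

The energy average is taken in the linear domain: L_eq = 10·log₁₀[(Σ tᵢ·10^(Lᵢ/10))/T], T = 17.9 h.
Σ tᵢ·10^(Lᵢ/10) = 5.5·10^(72/10) + 2.1·10^(75/10) + 4.7·10^(63/10) + 5.6·10^(77/10) = 4.436e+08.
L_eq = 10·log₁₀(4.436e+08/17.9) = 73.94 dB.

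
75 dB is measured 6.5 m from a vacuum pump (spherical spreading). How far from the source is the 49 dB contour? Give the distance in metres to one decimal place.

129.7 m

The 26.0 dB drop corresponds to a distance ratio of 10^(26.0/20) for a point source.
r₂ = 6.5·10^((75−49)/20) = 6.5·10^(26.0/20) = 129.69 m.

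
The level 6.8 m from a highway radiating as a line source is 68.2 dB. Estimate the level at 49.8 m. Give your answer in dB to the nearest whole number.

Line-source attenuation: ΔL = 10·log₁₀(r₂/r₁) = 10·log₁₀(49.8/6.8) = 8.647 dB.
L₂ = 68.2 − 10·log₁₀(49.8/6.8) = 68.2 − 8.647 = 59.55 dB.

60 dB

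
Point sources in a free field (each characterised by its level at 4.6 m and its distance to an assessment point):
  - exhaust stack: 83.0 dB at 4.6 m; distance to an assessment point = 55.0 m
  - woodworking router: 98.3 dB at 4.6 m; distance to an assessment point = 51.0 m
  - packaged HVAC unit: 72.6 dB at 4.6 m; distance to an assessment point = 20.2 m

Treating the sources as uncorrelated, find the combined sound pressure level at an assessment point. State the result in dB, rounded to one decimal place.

77.6 dB

Propagate each source to the receiver with L = L_ref − 20·log₁₀(r/r_ref), then add intensities.
exhaust stack: 83.0 − 20·log₁₀(55.0/4.6) = 83.0 − 21.55 = 61.45 dB.
woodworking router: 98.3 − 20·log₁₀(51.0/4.6) = 98.3 − 20.90 = 77.40 dB.
packaged HVAC unit: 72.6 − 20·log₁₀(20.2/4.6) = 72.6 − 12.85 = 59.75 dB.
Σ 10^(L/10) = 5.734e+07 → L_total = 10·log₁₀(5.734e+07) = 77.58 dB.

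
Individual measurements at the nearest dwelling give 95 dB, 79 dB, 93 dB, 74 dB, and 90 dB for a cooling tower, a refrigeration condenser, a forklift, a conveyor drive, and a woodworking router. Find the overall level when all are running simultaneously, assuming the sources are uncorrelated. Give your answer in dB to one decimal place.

For uncorrelated sources the intensities add, so convert each level to linear form, sum, and take 10·log₁₀ of the total.
Σ 10^(L/10) = 10^(95/10) + 10^(79/10) + 10^(93/10) + 10^(74/10) + 10^(90/10) = 6.262e+09.
L_total = 10·log₁₀(6.262e+09) = 97.97 dB.

98.0 dB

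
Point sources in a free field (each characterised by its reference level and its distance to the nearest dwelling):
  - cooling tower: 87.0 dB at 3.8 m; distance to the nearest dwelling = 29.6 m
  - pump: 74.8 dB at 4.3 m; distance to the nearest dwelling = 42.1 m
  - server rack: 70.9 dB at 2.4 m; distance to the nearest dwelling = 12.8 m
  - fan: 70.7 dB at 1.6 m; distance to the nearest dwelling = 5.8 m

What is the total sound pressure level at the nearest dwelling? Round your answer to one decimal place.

Apply inverse-square spreading to bring every level to the receiver, then sum 10^(L/10).
cooling tower: 87.0 − 20·log₁₀(29.6/3.8) = 87.0 − 17.83 = 69.17 dB.
pump: 74.8 − 20·log₁₀(42.1/4.3) = 74.8 − 19.82 = 54.98 dB.
server rack: 70.9 − 20·log₁₀(12.8/2.4) = 70.9 − 14.54 = 56.36 dB.
fan: 70.7 − 20·log₁₀(5.8/1.6) = 70.7 − 11.19 = 59.51 dB.
Σ 10^(L/10) = 9.902e+06 → L_total = 10·log₁₀(9.902e+06) = 69.96 dB.

70.0 dB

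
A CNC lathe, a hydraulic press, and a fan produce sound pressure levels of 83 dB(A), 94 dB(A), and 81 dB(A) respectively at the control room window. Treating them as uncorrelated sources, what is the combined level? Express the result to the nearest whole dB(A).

Incoherent sources combine by intensity addition: L_total = 10·log₁₀(Σ 10^(L_i/10)).
Σ 10^(L/10) = 10^(83/10) + 10^(94/10) + 10^(81/10) = 2.837e+09.
L_total = 10·log₁₀(2.837e+09) = 94.53 dB(A).

95 dB(A)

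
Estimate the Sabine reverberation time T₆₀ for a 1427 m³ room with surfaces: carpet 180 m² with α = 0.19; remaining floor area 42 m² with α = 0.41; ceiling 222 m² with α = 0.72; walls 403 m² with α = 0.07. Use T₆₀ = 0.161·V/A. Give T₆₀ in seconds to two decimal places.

0.96 s

Total absorption A = 180·0.19 + 42·0.41 + 222·0.72 + 403·0.07 = 239.47 m² sabins.
T₆₀ = 0.161 × 1427 / 239.47 = 0.959 s.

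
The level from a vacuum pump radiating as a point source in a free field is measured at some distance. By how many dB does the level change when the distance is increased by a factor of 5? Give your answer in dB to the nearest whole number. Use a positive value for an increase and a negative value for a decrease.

With spherical spreading the level changes by −20·log₁₀(r₂/r₁).
ΔL = −20·log₁₀(5) = -13.98 dB.

-14 dB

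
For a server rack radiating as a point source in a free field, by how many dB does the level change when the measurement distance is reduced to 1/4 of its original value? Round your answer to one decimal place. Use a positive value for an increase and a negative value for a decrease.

With spherical spreading the level changes by −20·log₁₀(r₂/r₁).
ΔL = −20·log₁₀(0.25) = +12.04 dB.

+12.0 dB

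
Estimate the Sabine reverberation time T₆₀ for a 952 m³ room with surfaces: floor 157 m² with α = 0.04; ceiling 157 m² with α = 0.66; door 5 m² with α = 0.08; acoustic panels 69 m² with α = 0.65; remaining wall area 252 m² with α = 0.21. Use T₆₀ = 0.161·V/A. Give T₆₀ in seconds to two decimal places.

0.74 s

Summing Sᵢαᵢ: 157·0.04 + 157·0.66 + 5·0.08 + 69·0.65 + 252·0.21 = 208.07 m².
T₆₀ = 0.161·V/A = 0.161·952/208.07 = 0.737 s.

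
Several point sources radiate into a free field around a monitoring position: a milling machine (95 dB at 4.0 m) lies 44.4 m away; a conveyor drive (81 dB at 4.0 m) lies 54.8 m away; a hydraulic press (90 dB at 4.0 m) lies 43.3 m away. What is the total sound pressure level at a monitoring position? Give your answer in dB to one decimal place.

Propagate each source to the receiver with L = L_ref − 20·log₁₀(r/r_ref), then add intensities.
milling machine: 95 − 20·log₁₀(44.4/4.0) = 95 − 20.91 = 74.09 dB.
conveyor drive: 81 − 20·log₁₀(54.8/4.0) = 81 − 22.73 = 58.27 dB.
hydraulic press: 90 − 20·log₁₀(43.3/4.0) = 90 − 20.69 = 69.31 dB.
Σ 10^(L/10) = 3.487e+07 → L_total = 10·log₁₀(3.487e+07) = 75.42 dB.

75.4 dB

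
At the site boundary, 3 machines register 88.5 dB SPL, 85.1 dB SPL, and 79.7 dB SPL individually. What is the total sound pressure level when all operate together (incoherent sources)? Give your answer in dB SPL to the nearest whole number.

Incoherent sources combine by intensity addition: L_total = 10·log₁₀(Σ 10^(L_i/10)).
Σ 10^(L/10) = 10^(88.5/10) + 10^(85.1/10) + 10^(79.7/10) = 1.125e+09.
L_total = 10·log₁₀(1.125e+09) = 90.51 dB SPL.

91 dB SPL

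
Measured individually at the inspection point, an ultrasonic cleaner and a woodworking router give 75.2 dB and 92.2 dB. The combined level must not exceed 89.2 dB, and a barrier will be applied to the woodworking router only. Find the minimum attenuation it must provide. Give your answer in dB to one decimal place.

The untreated sources together contribute 10^(75.2/10) = 3.311e+07, i.e. 75.20 dB.
The limit corresponds to 10^(89.2/10) = 8.318e+08; subtracting the fixed part leaves 7.987e+08 for the woodworking router, i.e. 89.02 dB.
Required insertion loss = 92.2 − 89.02 = 3.18 dB.

3.2 dB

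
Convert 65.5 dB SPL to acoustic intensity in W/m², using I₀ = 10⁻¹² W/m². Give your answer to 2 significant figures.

3.5e-06 W/m²

I = I₀·10^(L/10) = 10⁻¹² × 10^(65.5/10) = 10^(-5.450).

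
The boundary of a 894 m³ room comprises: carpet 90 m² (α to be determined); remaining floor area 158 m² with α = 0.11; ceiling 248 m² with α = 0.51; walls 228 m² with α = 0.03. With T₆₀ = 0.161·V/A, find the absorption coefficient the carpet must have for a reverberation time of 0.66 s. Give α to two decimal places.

A = 0.161·V/T₆₀ = 0.161·894/0.66 = 218.08 m² sabins.
Absorption from the other surfaces = 158·0.11 + 248·0.51 + 228·0.03 = 150.70 m², so the carpet must supply 67.38 m² over 90 m².
α = 67.38/90 = 0.749.

0.75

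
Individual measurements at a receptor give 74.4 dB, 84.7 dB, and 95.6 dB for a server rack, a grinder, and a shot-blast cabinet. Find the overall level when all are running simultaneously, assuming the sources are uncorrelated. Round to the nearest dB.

Incoherent sources combine by intensity addition: L_total = 10·log₁₀(Σ 10^(L_i/10)).
Σ 10^(L/10) = 10^(74.4/10) + 10^(84.7/10) + 10^(95.6/10) = 3.953e+09.
L_total = 10·log₁₀(3.953e+09) = 95.97 dB.

96 dB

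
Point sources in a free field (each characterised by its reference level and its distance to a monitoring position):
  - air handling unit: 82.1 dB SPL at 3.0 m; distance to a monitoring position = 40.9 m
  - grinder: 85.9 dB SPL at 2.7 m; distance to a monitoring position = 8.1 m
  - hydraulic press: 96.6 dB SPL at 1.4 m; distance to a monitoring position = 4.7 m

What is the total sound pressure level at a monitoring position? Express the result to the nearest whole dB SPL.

87 dB SPL

First find each source's level at the receiver (point-source: −20·log₁₀(r/r_ref)), then combine on an intensity basis.
air handling unit: 82.1 − 20·log₁₀(40.9/3.0) = 82.1 − 22.69 = 59.41 dB SPL.
grinder: 85.9 − 20·log₁₀(8.1/2.7) = 85.9 − 9.54 = 76.36 dB SPL.
hydraulic press: 96.6 − 20·log₁₀(4.7/1.4) = 96.6 − 10.52 = 86.08 dB SPL.
Σ 10^(L/10) = 4.497e+08 → L_total = 10·log₁₀(4.497e+08) = 86.53 dB SPL.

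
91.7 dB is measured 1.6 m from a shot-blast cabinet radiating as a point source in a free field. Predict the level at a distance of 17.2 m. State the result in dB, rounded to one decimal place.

71.1 dB

For a point source, L₂ = L₁ − 20·log₁₀(r₂/r₁).
L₂ = 91.7 − 20·log₁₀(17.2/1.6) = 91.7 − 20.628 = 71.07 dB.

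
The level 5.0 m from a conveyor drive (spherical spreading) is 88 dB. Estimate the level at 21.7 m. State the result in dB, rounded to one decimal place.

Point-source attenuation: ΔL = 20·log₁₀(r₂/r₁) = 20·log₁₀(21.7/5.0) = 12.750 dB.
L₂ = 88 − 20·log₁₀(21.7/5.0) = 88 − 12.750 = 75.25 dB.

75.3 dB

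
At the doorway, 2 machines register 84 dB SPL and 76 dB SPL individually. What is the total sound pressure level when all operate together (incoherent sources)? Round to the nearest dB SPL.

85 dB SPL

For uncorrelated sources the intensities add, so convert each level to linear form, sum, and take 10·log₁₀ of the total.
Σ 10^(L/10) = 10^(84/10) + 10^(76/10) = 2.910e+08.
L_total = 10·log₁₀(2.910e+08) = 84.64 dB SPL.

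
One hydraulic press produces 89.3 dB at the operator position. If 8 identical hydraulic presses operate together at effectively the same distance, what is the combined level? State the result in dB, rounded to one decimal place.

98.3 dB

N identical incoherent sources raise the level by 10·log₁₀ N.
L_total = 89.3 + 10·log₁₀(8) = 89.3 + 9.031 = 98.33 dB.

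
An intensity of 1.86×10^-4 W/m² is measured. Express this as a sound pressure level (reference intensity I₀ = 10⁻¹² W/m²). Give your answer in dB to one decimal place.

82.7 dB

Dividing by I₀ shifts the exponent by 12: I/I₀ = 1.86×10^8.
L = 10·(0.2695 + 8) = 82.70 dB.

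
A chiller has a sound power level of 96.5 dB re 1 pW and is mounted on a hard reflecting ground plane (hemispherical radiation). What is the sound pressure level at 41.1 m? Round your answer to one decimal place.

56.2 dB

The power spreads over a hemisphere of area 2π·r², so L_p = L_w − 10·log₁₀(2π·r²).
2π·r² = 1.061e+04 m², 10·log₁₀ of that is 40.259 dB.
L_p = 96.5 − 40.259 = 56.24 dB.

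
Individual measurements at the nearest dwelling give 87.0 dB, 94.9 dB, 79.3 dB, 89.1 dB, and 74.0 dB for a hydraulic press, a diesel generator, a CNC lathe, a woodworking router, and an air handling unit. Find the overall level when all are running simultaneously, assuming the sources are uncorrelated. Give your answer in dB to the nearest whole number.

For uncorrelated sources the intensities add, so convert each level to linear form, sum, and take 10·log₁₀ of the total.
Σ 10^(L/10) = 10^(87.0/10) + 10^(94.9/10) + 10^(79.3/10) + 10^(89.1/10) + 10^(74.0/10) = 4.515e+09.
L_total = 10·log₁₀(4.515e+09) = 96.55 dB.

97 dB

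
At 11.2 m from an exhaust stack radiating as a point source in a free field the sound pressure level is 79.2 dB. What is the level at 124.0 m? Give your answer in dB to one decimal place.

58.3 dB

For a point source, L₂ = L₁ − 20·log₁₀(r₂/r₁).
L₂ = 79.2 − 20·log₁₀(124.0/11.2) = 79.2 − 20.884 = 58.32 dB.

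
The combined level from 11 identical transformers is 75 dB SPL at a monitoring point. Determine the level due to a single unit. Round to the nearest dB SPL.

65 dB SPL

11 equal contributions raise the level by 10·log₁₀ 11 = 10.414 dB, so each unit alone gives 75 − 10.414.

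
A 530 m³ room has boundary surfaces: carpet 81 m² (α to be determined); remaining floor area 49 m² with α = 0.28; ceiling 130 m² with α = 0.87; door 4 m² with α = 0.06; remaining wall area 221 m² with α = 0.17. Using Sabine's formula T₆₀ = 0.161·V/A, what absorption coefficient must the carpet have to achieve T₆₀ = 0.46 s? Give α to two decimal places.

A = 0.161·V/T₆₀ = 0.161·530/0.46 = 185.50 m² sabins.
Absorption from the other surfaces = 49·0.28 + 130·0.87 + 4·0.06 + 221·0.17 = 164.63 m², so the carpet must supply 20.87 m² over 81 m².
α = 20.87/81 = 0.258.

0.26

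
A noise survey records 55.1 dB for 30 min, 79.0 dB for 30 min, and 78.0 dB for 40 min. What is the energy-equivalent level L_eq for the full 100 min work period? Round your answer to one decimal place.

76.9 dB

Weight each interval's intensity by its duration and average over T = 100 min:
Σ tᵢ·10^(Lᵢ/10) = 30·10^(55.1/10) + 30·10^(79.0/10) + 40·10^(78.0/10) = 4.917e+09.
L_eq = 10·log₁₀(4.917e+09/100) = 76.92 dB.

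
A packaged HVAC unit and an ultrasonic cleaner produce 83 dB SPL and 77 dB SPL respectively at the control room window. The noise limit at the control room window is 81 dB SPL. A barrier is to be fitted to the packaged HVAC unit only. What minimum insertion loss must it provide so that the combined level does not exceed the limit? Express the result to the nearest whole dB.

Everything except the packaged HVAC unit sums to 10^(77/10) = 5.012e+07 in linear terms, 77.00 dB SPL.
The limit corresponds to 10^(81/10) = 1.259e+08; subtracting the fixed part leaves 7.577e+07 for the packaged HVAC unit, i.e. 78.80 dB SPL.
Required insertion loss = 83 − 78.80 = 4.20 dB.

4 dB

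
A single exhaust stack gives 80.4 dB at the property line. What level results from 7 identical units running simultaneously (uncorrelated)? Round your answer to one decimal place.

88.9 dB

N identical incoherent sources raise the level by 10·log₁₀ N.
L_total = 80.4 + 10·log₁₀(7) = 80.4 + 8.451 = 88.85 dB.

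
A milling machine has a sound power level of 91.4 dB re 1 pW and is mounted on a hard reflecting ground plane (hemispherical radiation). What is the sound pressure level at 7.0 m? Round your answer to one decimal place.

L_p = L_w − 10·log₁₀(2π·r²) with r = 7.0 m.
2π·r² = 307.9 m², 10·log₁₀ of that is 24.884 dB.
L_p = 91.4 − 24.884 = 66.52 dB.

66.5 dB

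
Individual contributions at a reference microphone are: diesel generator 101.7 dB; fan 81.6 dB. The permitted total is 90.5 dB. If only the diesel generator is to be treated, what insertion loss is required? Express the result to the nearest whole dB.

12 dB

Fixed contribution from the other source: Σ 10^(L/10) = 10^(81.6/10) = 1.445e+08 (81.60 dB).
The limit corresponds to 10^(90.5/10) = 1.122e+09; subtracting the fixed part leaves 9.775e+08 for the diesel generator, i.e. 89.90 dB.
Required insertion loss = 101.7 − 89.90 = 11.80 dB.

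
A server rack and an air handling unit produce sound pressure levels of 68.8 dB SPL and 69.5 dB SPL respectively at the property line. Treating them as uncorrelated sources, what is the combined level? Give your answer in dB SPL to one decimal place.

For uncorrelated sources the intensities add, so convert each level to linear form, sum, and take 10·log₁₀ of the total.
Σ 10^(L/10) = 10^(68.8/10) + 10^(69.5/10) = 1.650e+07.
L_total = 10·log₁₀(1.650e+07) = 72.17 dB SPL.

72.2 dB SPL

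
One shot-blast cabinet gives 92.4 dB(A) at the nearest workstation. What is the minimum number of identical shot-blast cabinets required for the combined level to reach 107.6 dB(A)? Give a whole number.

Need L₁ + 10·log₁₀ N ≥ 107.6, i.e. log₁₀ N ≥ 1.52.
N ≥ 10^(15.2/10) = 33.113, so N = 34.

34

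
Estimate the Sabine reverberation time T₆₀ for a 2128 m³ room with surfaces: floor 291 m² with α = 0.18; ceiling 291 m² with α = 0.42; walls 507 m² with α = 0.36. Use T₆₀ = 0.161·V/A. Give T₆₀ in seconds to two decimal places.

0.96 s

Summing Sᵢαᵢ: 291·0.18 + 291·0.42 + 507·0.36 = 357.12 m².
T₆₀ = 0.161 × 2128 / 357.12 = 0.959 s.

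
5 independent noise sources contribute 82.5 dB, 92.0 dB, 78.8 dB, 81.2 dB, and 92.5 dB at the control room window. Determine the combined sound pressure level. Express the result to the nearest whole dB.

For uncorrelated sources the intensities add, so convert each level to linear form, sum, and take 10·log₁₀ of the total.
Σ 10^(L/10) = 10^(82.5/10) + 10^(92.0/10) + 10^(78.8/10) + 10^(81.2/10) + 10^(92.5/10) = 3.749e+09.
L_total = 10·log₁₀(3.749e+09) = 95.74 dB.

96 dB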